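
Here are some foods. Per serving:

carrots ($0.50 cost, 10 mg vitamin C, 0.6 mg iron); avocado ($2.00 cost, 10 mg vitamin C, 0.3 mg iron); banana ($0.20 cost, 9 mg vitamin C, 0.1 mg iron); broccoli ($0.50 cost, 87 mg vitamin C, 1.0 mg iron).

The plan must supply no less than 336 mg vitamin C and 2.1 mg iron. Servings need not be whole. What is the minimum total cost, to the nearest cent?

For a min-cost LP with two ≥-constraints, a basic feasible solution has at most two positive variables.
carrots only: max(336/10, 2.1/0.6) = 33.6 servings → $16.80.
avocado only: max(336/10, 2.1/0.3) = 33.6 servings → $67.20.
banana only: max(336/9, 2.1/0.1) = 37.33 servings → $7.47.
broccoli only: max(336/87, 2.1/1.0) = 3.862 servings → $1.93.
carrots + avocado with both targets exact would need a negative amount; discard.
carrots + banana: intersection lies outside the first quadrant.
carrots + broccoli: the both-tight solution has a negative serving — not a feasible corner.
avocado + banana: intersection lies outside the first quadrant.
avocado + broccoli with both targets exact would need a negative amount; discard.
banana + broccoli: intersection lies outside the first quadrant.
So the least-cost plan costs $1.93.

$1.93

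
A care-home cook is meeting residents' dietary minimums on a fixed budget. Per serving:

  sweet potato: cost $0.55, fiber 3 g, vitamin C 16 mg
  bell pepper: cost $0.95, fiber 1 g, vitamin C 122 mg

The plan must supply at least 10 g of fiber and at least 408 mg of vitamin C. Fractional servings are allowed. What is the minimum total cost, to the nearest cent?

$4.16

Compare the cost at each extreme point of the feasible region.
sweet potato only: max(10/3, 408/16) = 25.5 servings → $14.03.
bell pepper only: max(10/1, 408/122) = 10 servings → $9.50.
sweet potato + bell pepper with both tight: 2.32 servings and 3.04 servings → $4.16.
The minimum over all feasible corners is $4.16.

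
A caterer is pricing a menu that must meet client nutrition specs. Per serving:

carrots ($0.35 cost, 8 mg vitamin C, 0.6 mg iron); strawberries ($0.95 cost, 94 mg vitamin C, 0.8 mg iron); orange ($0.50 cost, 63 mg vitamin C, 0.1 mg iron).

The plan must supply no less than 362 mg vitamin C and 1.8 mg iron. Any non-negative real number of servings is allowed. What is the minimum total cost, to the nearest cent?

$3.26

This is a tiny linear program; its minimum lies at a vertex of the feasible set. List the vertices and price them.
carrots only: max(362/8, 1.8/0.6) = 45.25 servings → $15.84.
strawberries only: max(362/94, 1.8/0.8) = 3.851 servings → $3.66.
orange only: max(362/63, 1.8/0.1) = 18 servings → $9.00.
carrots + strawberries with both targets exact would need a negative amount; discard.
carrots + orange with both tight: 2.086 servings and 5.481 servings → $3.47.
strawberries + orange with both tight: 1.883 servings and 2.937 servings → $3.26.
Cheapest feasible corner: $3.26.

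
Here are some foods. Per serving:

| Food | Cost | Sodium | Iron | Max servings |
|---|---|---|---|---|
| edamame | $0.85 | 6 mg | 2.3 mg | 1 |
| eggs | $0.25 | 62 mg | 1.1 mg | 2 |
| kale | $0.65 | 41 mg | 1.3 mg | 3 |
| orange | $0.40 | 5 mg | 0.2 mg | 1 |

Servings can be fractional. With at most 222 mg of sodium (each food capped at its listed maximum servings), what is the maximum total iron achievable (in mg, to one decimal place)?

8.0 mg

Iron per mg sodium: edamame 0.3833, orange 0.04, kale 0.03171, eggs 0.01774.
Take 1 serving of edamame: uses 6 mg sodium, +2.3 mg iron (running total 2.3 mg).
Take 1 serving of orange: uses 5 mg sodium, +0.2 mg iron (running total 2.5 mg).
Take 3 servings of kale: uses 123 mg sodium, +3.9 mg iron (running total 6.4 mg).
Take 1.419 servings of eggs: uses 88 mg sodium, +1.6 mg iron (running total 8.0 mg).
Filling greedily by iron-per-mg sodium is optimal for one linear limit, giving 8.0 mg.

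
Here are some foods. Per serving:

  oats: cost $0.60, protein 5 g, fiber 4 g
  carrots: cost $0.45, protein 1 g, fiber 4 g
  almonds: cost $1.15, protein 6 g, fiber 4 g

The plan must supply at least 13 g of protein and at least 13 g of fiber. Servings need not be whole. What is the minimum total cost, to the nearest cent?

$1.83

Compare the cost at each extreme point of the feasible region.
oats only: max(13/5, 13/4) = 3.25 servings → $1.95.
carrots only: max(13/1, 13/4) = 13 servings → $5.85.
almonds only: max(13/6, 13/4) = 3.25 servings → $3.74.
oats + carrots with both tight: 2.438 servings and 0.8125 servings → $1.83.
oats + almonds: intersection lies outside the first quadrant.
carrots + almonds with both tight: 1.3 servings and 1.95 servings → $2.83.
The minimum over all feasible corners is $1.83.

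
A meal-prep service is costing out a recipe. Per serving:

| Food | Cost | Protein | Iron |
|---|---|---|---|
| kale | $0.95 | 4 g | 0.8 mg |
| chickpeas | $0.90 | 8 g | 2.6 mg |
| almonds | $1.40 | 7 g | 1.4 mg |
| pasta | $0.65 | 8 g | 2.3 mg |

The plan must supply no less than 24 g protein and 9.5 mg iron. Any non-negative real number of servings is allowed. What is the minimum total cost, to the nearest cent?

$2.68

Check every corner: each single food scaled to meet both minima, and each pair solved so both constraints bind.
kale only: max(24/4, 9.5/0.8) = 11.88 servings → $11.28.
chickpeas only: max(24/8, 9.5/2.6) = 3.654 servings → $3.29.
almonds only: max(24/7, 9.5/1.4) = 6.786 servings → $9.50.
pasta only: max(24/8, 9.5/2.3) = 4.13 servings → $2.68.
kale + chickpeas: the both-tight solution has a negative serving — not a feasible corner.
kale + almonds (both tight): parallel constraints — no distinct corner.
kale + pasta with both targets exact would need a negative amount; discard.
chickpeas + almonds with both targets exact would need a negative amount; discard.
chickpeas + pasta: the both-tight solution has a negative serving — not a feasible corner.
almonds + pasta: the both-tight solution has a negative serving — not a feasible corner.
The minimum over all feasible corners is $2.68.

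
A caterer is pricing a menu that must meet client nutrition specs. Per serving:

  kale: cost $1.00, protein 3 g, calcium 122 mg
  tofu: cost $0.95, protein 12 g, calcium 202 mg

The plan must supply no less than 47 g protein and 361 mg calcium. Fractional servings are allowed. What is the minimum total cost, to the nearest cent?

For a min-cost LP with two ≥-constraints, a basic feasible solution has at most two positive variables.
kale only: max(47/3, 361/122) = 15.67 servings → $15.67.
tofu only: max(47/12, 361/202) = 3.917 servings → $3.72.
kale + tofu with both targets exact would need a negative amount; discard.
The minimum over all feasible corners is $3.72.

$3.72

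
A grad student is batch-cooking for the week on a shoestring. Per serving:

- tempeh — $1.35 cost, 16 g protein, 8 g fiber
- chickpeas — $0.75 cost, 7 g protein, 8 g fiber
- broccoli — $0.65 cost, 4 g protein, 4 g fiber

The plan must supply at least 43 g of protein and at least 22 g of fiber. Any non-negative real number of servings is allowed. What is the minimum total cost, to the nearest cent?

$3.65

A basic optimal solution has at most two foods positive. Try each food alone and each pair with both targets met exactly.
tempeh only: max(43/16, 22/8) = 2.75 servings → $3.71.
chickpeas only: max(43/7, 22/8) = 6.143 servings → $4.61.
broccoli only: max(43/4, 22/4) = 10.75 servings → $6.99.
tempeh + chickpeas with both tight: 2.639 servings and 0.1111 servings → $3.65.
tempeh + broccoli with both tight: 2.625 servings and 0.25 servings → $3.71.
chickpeas + broccoli with both targets exact would need a negative amount; discard.
The minimum over all feasible corners is $3.65.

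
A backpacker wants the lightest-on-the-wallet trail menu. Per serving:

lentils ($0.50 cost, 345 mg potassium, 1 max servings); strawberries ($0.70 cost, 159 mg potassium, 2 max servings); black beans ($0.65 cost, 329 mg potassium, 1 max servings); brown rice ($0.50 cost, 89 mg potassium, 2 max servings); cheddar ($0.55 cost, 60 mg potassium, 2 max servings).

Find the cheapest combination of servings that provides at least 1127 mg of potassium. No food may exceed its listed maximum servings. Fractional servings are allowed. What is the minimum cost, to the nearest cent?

$3.31

Cost per mg of potassium: lentils $0.0014, black beans $0.0020, strawberries $0.0044, brown rice $0.0056, cheddar $0.0092.
Take 1 serving of lentils: +345.0 mg potassium for $0.50 (total $0.50, still need 782.0 mg).
Take 1 serving of black beans: +329.0 mg potassium for $0.65 (total $1.15, still need 453.0 mg).
Take 2 servings of strawberries: +318.0 mg potassium for $1.40 (total $2.55, still need 135.0 mg).
Take 1.517 servings of brown rice: +135.0 mg potassium for $0.76 (total $3.31, still need 0.0 mg).
Filling from the cheapest source first is optimal under one linear minimum: $3.31.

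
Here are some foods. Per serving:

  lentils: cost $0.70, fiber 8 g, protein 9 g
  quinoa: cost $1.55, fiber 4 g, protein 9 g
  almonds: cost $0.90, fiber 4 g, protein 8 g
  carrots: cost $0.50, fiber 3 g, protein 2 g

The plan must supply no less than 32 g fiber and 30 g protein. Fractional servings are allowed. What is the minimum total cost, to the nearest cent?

$2.80

lentils only: max(32/8, 30/9) = 4 servings → $2.80.
quinoa only: max(32/4, 30/9) = 8 servings → $12.40.
almonds only: max(32/4, 30/8) = 8 servings → $7.20.
carrots only: max(32/3, 30/2) = 15 servings → $7.50.
lentils + quinoa: the both-tight solution has a negative serving — not a feasible corner.
lentils + almonds: intersection lies outside the first quadrant.
lentils + carrots with both tight: 2.364 servings and 4.364 servings → $3.84.
quinoa + almonds with both targets exact would need a negative amount; discard.
quinoa + carrots with both tight: 1.368 servings and 8.842 servings → $6.54.
almonds + carrots with both tight: 1.625 servings and 8.5 servings → $5.71.
So the least-cost plan costs $2.80.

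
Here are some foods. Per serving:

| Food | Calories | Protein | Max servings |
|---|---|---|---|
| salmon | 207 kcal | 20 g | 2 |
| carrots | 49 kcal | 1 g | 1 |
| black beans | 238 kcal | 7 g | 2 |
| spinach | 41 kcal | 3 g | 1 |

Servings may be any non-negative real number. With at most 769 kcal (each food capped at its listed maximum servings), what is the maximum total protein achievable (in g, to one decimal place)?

Protein per kcal: salmon 0.09662, spinach 0.07317, black beans 0.02941, carrots 0.02041.
Take 2 servings of salmon: uses 414 kcal, +40.0 g protein (running total 40.0 g).
Take 1 serving of spinach: uses 41 kcal, +3.0 g protein (running total 43.0 g).
Take 1.319 servings of black beans: uses 314 kcal, +9.2 g protein (running total 52.2 g).
Filling greedily by protein-per-kcal is optimal for one linear limit, giving 52.2 g.

52.2 g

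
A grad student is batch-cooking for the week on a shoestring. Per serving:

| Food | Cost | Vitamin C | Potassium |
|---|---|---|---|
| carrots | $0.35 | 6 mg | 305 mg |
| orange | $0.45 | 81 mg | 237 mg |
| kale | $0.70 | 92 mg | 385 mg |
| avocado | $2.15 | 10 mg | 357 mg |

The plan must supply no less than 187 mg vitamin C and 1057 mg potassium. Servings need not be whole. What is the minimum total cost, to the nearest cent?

An LP optimum is at a vertex; with two nutrient constraints at most two foods are used. Check each candidate.
carrots only: max(187/6, 1057/305) = 31.17 servings → $10.91.
orange only: max(187/81, 1057/237) = 4.46 servings → $2.01.
kale only: max(187/92, 1057/385) = 2.745 servings → $1.92.
avocado only: max(187/10, 1057/357) = 18.7 servings → $40.20.
carrots + orange with both tight: 1.774 servings and 2.177 servings → $1.60.
carrots + kale with both tight: 0.9805 servings and 1.969 servings → $1.72.
carrots + avocado with both targets exact would need a negative amount; discard.
orange + kale: the both-tight solution has a negative serving — not a feasible corner.
orange + avocado with both tight: 2.117 servings and 1.556 servings → $4.30.
kale + avocado with both tight: 1.938 servings and 0.8708 servings → $3.23.
So the least-cost plan costs $1.60.

$1.60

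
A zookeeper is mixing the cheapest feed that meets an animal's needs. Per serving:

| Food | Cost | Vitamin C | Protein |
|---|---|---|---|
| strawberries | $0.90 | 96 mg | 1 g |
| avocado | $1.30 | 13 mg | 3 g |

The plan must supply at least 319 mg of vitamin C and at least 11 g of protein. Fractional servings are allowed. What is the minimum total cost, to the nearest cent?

$6.15

A basic optimal solution has at most two foods positive. Try each food alone and each pair with both targets met exactly.
strawberries only: max(319/96, 11/1) = 11 servings → $9.90.
avocado only: max(319/13, 11/3) = 24.54 servings → $31.90.
strawberries + avocado with both tight: 2.96 servings and 2.68 servings → $6.15.
Cheapest feasible corner: $6.15.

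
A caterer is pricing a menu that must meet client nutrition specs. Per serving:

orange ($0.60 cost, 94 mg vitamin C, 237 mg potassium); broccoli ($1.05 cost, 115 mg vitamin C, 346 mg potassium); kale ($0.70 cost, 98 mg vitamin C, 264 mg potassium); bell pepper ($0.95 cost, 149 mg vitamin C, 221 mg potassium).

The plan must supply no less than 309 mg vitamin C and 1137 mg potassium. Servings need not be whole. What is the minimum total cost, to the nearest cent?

$2.88

orange only: max(309/94, 1137/237) = 4.797 servings → $2.88.
broccoli only: max(309/115, 1137/346) = 3.286 servings → $3.45.
kale only: max(309/98, 1137/264) = 4.307 servings → $3.01.
bell pepper only: max(309/149, 1137/221) = 5.145 servings → $4.89.
orange + broccoli: the both-tight solution has a negative serving — not a feasible corner.
orange + kale: intersection lies outside the first quadrant.
orange + bell pepper: intersection lies outside the first quadrant.
broccoli + kale: intersection lies outside the first quadrant.
broccoli + bell pepper: intersection lies outside the first quadrant.
kale + bell pepper: the both-tight solution has a negative serving — not a feasible corner.
Cheapest feasible corner: $2.88.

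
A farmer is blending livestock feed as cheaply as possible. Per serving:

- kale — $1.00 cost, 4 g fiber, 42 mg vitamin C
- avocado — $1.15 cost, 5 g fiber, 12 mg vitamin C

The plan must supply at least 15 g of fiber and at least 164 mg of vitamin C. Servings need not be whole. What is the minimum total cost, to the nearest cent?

Minimising a linear cost over {fiber ≥ 15, vitamin C ≥ 164, servings ≥ 0} — the optimum is at a vertex, using one or two foods.
kale only: max(15/4, 164/42) = 3.905 servings → $3.90.
avocado only: max(15/5, 164/12) = 13.67 servings → $15.72.
kale + avocado: intersection lies outside the first quadrant.
Cheapest feasible corner: $3.90.

$3.90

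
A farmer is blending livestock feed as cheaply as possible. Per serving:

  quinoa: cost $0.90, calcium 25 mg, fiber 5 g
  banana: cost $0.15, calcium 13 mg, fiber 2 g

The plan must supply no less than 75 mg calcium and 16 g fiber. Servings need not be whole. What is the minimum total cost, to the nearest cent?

$1.20

Minimising a linear cost over {calcium ≥ 75, fiber ≥ 16, servings ≥ 0} — the optimum is at a vertex, using one or two foods.
quinoa only: max(75/25, 16/5) = 3.2 servings → $2.88.
banana only: max(75/13, 16/2) = 8 servings → $1.20.
quinoa + banana with both targets exact would need a negative amount; discard.
The minimum over all feasible corners is $1.20.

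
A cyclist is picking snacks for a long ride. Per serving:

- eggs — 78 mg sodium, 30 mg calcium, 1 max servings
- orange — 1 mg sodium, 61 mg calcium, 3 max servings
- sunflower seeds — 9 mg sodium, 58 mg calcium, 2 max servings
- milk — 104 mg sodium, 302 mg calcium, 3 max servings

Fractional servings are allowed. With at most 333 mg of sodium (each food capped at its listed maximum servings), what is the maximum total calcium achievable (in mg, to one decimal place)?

1205.0 mg

Calcium per mg sodium: orange 61, sunflower seeds 6.444, milk 2.904, eggs 0.3846.
Take 3 servings of orange: uses 3 mg sodium, +183.0 mg calcium (running total 183.0 mg).
Take 2 servings of sunflower seeds: uses 18 mg sodium, +116.0 mg calcium (running total 299.0 mg).
Take 3 servings of milk: uses 312 mg sodium, +906.0 mg calcium (running total 1205.0 mg).
Greedy by best ratio exhausts the sodium allowance optimally: 1205.0 mg.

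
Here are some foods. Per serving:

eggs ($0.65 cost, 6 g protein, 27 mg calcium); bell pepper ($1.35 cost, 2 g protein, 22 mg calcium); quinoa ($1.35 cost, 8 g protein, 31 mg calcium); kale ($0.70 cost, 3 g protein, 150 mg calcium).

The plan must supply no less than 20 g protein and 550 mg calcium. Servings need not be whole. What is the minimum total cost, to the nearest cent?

$3.43

For a min-cost LP with two ≥-constraints, a basic feasible solution has at most two positive variables.
eggs only: max(20/6, 550/27) = 20.37 servings → $13.24.
bell pepper only: max(20/2, 550/22) = 25 servings → $33.75.
quinoa only: max(20/8, 550/31) = 17.74 servings → $23.95.
kale only: max(20/3, 550/150) = 6.667 servings → $4.67.
eggs + bell pepper: intersection lies outside the first quadrant.
eggs + quinoa with both targets exact would need a negative amount; discard.
eggs + kale with both tight: 1.648 servings and 3.37 servings → $3.43.
bell pepper + quinoa with both targets exact would need a negative amount; discard.
bell pepper + kale with both tight: 5.769 servings and 2.821 servings → $9.76.
quinoa + kale with both tight: 1.22 servings and 3.415 servings → $4.04.
Cheapest feasible corner: $3.43.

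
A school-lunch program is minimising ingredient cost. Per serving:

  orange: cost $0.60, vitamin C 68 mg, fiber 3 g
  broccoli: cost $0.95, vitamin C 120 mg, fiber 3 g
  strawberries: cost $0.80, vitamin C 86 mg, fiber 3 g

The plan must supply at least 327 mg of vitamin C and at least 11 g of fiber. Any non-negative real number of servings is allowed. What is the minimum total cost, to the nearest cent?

$2.72

At the optimum either one food covers both requirements or two foods hit both targets exactly; no other combination can be cheaper.
orange only: max(327/68, 11/3) = 4.809 servings → $2.89.
broccoli only: max(327/120, 11/3) = 3.667 servings → $3.48.
strawberries only: max(327/86, 11/3) = 3.802 servings → $3.04.
orange + broccoli with both tight: 2.173 servings and 1.494 servings → $2.72.
orange + strawberries: the both-tight solution has a negative serving — not a feasible corner.
broccoli + strawberries with both tight: 0.3431 servings and 3.324 servings → $2.98.
The minimum over all feasible corners is $2.72.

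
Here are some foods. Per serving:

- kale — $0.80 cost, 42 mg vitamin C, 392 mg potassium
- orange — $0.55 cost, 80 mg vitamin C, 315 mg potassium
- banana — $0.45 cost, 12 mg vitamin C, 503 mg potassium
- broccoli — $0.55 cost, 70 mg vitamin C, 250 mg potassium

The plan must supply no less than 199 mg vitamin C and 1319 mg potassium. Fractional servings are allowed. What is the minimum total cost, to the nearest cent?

$1.80

The cheapest plan sits at a corner of the feasible region — with two constraints it uses at most two foods.
kale only: max(199/42, 1319/392) = 4.738 servings → $3.79.
orange only: max(199/80, 1319/315) = 4.187 servings → $2.30.
banana only: max(199/12, 1319/503) = 16.58 servings → $7.46.
broccoli only: max(199/70, 1319/250) = 5.276 servings → $2.90.
kale + orange with both tight: 2.363 servings and 1.247 servings → $2.58.
kale + banana with both targets exact would need a negative amount; discard.
kale + broccoli with both tight: 2.514 servings and 1.335 servings → $2.74.
orange + banana with both tight: 2.311 servings and 1.175 servings → $1.80.
orange + broccoli: the both-tight solution has a negative serving — not a feasible corner.
banana + broccoli with both tight: 1.322 servings and 2.616 servings → $2.03.
The minimum over all feasible corners is $1.80.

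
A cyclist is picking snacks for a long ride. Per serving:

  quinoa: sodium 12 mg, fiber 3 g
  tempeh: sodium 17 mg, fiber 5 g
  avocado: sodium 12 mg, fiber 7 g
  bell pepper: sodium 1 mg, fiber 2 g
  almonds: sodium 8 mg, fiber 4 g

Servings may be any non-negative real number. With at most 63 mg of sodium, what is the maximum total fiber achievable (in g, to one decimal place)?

Fiber per mg sodium: bell pepper 2, avocado 0.5833, almonds 0.5, tempeh 0.2941, quinoa 0.25.
With no serving limits, spend the whole sodium allowance on bell pepper: 63 mg / 1 mg × 2 g = 126.0 g.

126.0 g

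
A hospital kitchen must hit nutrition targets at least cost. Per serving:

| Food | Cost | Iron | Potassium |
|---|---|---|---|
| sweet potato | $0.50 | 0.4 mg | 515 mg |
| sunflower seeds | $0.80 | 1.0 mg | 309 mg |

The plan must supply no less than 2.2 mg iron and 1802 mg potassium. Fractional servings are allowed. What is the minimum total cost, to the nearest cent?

$2.28

sweet potato only: max(2.2/0.4, 1802/515) = 5.5 servings → $2.75.
sunflower seeds only: max(2.2/1.0, 1802/309) = 5.832 servings → $4.67.
sweet potato + sunflower seeds with both tight: 2.867 servings and 1.053 servings → $2.28.
The minimum over all feasible corners is $2.28.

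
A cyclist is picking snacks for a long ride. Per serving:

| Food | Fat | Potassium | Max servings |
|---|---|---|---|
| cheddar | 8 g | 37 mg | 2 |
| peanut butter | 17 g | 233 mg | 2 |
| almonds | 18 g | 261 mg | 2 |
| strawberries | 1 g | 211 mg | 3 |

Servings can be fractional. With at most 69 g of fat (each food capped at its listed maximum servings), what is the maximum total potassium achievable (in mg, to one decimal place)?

Potassium per g fat: strawberries 211, almonds 14.5, peanut butter 13.71, cheddar 4.625.
Take 3 servings of strawberries: uses 3 g fat, +633.0 mg potassium (running total 633.0 mg).
Take 2 servings of almonds: uses 36 g fat, +522.0 mg potassium (running total 1155.0 mg).
Take 1.765 servings of peanut butter: uses 30 g fat, +411.2 mg potassium (running total 1566.2 mg).
Greedy by best ratio exhausts the fat allowance optimally: 1566.2 mg.

1566.2 mg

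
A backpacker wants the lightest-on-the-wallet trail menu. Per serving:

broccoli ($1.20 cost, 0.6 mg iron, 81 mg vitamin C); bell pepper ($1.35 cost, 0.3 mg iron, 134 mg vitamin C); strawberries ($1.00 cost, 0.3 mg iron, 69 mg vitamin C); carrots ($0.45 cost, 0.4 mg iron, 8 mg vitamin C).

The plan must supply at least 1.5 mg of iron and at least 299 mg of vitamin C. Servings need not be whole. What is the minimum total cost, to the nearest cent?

An LP optimum is at a vertex; with two nutrient constraints at most two foods are used. Check each candidate.
broccoli only: max(1.5/0.6, 299/81) = 3.691 servings → $4.43.
bell pepper only: max(1.5/0.3, 299/134) = 5 servings → $6.75.
strawberries only: max(1.5/0.3, 299/69) = 5 servings → $5.00.
carrots only: max(1.5/0.4, 299/8) = 37.38 servings → $16.82.
broccoli + bell pepper with both tight: 1.984 servings and 1.032 servings → $3.77.
broccoli + strawberries with both tight: 0.807 servings and 3.386 servings → $4.35.
broccoli + carrots: intersection lies outside the first quadrant.
bell pepper + strawberries: the both-tight solution has a negative serving — not a feasible corner.
bell pepper + carrots with both tight: 2.102 servings and 2.174 servings → $3.82.
strawberries + carrots with both tight: 4.27 servings and 0.5476 servings → $4.52.
So the least-cost plan costs $3.77.

$3.77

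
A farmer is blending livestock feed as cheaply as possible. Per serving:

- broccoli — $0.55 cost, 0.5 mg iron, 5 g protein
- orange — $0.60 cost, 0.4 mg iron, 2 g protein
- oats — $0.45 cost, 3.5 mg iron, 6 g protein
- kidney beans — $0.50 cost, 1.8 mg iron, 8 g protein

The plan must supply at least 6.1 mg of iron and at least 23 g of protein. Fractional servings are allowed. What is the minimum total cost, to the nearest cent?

$1.47

A basic optimal solution has at most two foods positive. Try each food alone and each pair with both targets met exactly.
broccoli only: max(6.1/0.5, 23/5) = 12.2 servings → $6.71.
orange only: max(6.1/0.4, 23/2) = 15.25 servings → $9.15.
oats only: max(6.1/3.5, 23/6) = 3.833 servings → $1.73.
kidney beans only: max(6.1/1.8, 23/8) = 3.389 servings → $1.69.
broccoli + orange: intersection lies outside the first quadrant.
broccoli + oats with both tight: 3.028 servings and 1.31 servings → $2.25.
broccoli + kidney beans: intersection lies outside the first quadrant.
orange + oats with both tight: 9.543 servings and 0.6522 servings → $6.02.
orange + kidney beans: intersection lies outside the first quadrant.
oats + kidney beans with both tight: 0.4302 servings and 2.552 servings → $1.47.
So the least-cost plan costs $1.47.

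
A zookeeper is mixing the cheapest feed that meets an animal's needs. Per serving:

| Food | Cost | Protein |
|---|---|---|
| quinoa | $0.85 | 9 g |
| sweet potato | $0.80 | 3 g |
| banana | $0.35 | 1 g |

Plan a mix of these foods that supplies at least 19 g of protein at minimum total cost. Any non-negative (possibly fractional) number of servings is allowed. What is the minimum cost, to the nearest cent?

Cost per g of protein: quinoa $0.0944, sweet potato $0.2667, banana $0.3500.
With no serving limits, use only quinoa: 19 g / 9 g = 2.111 servings × $0.85 = $1.79.

$1.79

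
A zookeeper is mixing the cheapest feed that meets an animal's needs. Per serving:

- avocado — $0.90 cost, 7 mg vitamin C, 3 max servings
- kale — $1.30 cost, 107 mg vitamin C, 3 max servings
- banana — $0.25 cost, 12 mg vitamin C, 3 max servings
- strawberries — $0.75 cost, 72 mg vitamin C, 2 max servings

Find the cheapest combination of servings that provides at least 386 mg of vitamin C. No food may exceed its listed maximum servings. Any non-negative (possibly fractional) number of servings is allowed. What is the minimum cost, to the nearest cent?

Cost per mg of vitamin C: strawberries $0.0104, kale $0.0121, banana $0.0208, avocado $0.1286.
Take 2 servings of strawberries: +144.0 mg vitamin C for $1.50 (total $1.50, still need 242.0 mg).
Take 2.262 servings of kale: +242.0 mg vitamin C for $2.94 (total $4.44, still need 0.0 mg).
Greedy by cheapest-per-mg is optimal for a single linear constraint, so the minimum cost is $4.44.

$4.44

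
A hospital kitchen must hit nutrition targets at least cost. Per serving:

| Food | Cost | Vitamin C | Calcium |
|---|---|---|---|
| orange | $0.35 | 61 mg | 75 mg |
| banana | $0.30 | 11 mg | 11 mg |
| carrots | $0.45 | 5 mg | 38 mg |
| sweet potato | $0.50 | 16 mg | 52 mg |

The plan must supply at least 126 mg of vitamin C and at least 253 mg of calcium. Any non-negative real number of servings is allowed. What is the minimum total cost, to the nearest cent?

$1.18

Compare the cost at each extreme point of the feasible region.
orange only: max(126/61, 253/75) = 3.373 servings → $1.18.
banana only: max(126/11, 253/11) = 23 servings → $6.90.
carrots only: max(126/5, 253/38) = 25.2 servings → $11.34.
sweet potato only: max(126/16, 253/52) = 7.875 servings → $3.94.
orange + banana: the both-tight solution has a negative serving — not a feasible corner.
orange + carrots with both tight: 1.813 servings and 3.079 servings → $2.02.
orange + sweet potato with both tight: 1.27 servings and 3.034 servings → $1.96.
banana + carrots with both tight: 9.705 servings and 3.848 servings → $4.64.
banana + sweet potato with both tight: 6.323 servings and 3.528 servings → $3.66.
carrots + sweet potato with both targets exact would need a negative amount; discard.
Cheapest feasible corner: $1.18.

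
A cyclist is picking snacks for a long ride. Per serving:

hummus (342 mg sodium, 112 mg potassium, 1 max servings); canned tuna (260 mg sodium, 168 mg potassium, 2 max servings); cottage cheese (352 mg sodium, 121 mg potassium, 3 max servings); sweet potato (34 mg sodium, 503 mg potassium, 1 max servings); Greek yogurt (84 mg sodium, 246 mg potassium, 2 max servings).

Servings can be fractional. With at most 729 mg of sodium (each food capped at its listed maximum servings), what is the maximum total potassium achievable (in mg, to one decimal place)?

1333.4 mg

Potassium per mg sodium: sweet potato 14.79, Greek yogurt 2.929, canned tuna 0.6462, cottage cheese 0.3438, hummus 0.3275.
Take 1 serving of sweet potato: uses 34 mg sodium, +503.0 mg potassium (running total 503.0 mg).
Take 2 servings of Greek yogurt: uses 168 mg sodium, +492.0 mg potassium (running total 995.0 mg).
Take 2 servings of canned tuna: uses 520 mg sodium, +336.0 mg potassium (running total 1331.0 mg).
Take 0.01989 servings of cottage cheese: uses 7 mg sodium, +2.4 mg potassium (running total 1333.4 mg).
Greedy by best ratio exhausts the sodium allowance optimally: 1333.4 mg.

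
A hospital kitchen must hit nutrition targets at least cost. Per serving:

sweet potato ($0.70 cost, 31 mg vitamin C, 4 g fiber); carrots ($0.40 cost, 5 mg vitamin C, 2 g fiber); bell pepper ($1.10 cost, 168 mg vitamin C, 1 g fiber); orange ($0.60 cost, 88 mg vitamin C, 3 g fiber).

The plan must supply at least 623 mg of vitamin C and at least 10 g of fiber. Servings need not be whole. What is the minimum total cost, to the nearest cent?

$4.14

This is a tiny linear program; its minimum lies at a vertex of the feasible set. List the vertices and price them.
sweet potato only: max(623/31, 10/4) = 20.1 servings → $14.07.
carrots only: max(623/5, 10/2) = 124.6 servings → $49.84.
bell pepper only: max(623/168, 10/1) = 10 servings → $11.00.
orange only: max(623/88, 10/3) = 7.08 servings → $4.25.
sweet potato + carrots: the both-tight solution has a negative serving — not a feasible corner.
sweet potato + bell pepper with both tight: 1.649 servings and 3.404 servings → $4.90.
sweet potato + orange: intersection lies outside the first quadrant.
carrots + bell pepper with both tight: 3.193 servings and 3.613 servings → $5.25.
carrots + orange with both targets exact would need a negative amount; discard.
bell pepper + orange with both tight: 2.377 servings and 2.541 servings → $4.14.
Cheapest feasible corner: $4.14.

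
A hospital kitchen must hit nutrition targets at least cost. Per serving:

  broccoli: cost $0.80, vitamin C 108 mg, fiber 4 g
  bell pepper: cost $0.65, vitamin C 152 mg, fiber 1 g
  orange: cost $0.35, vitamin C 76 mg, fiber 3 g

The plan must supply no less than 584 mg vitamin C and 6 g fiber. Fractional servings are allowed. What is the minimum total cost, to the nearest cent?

Minimising a linear cost over {vitamin C ≥ 584, fiber ≥ 6, servings ≥ 0} — the optimum is at a vertex, using one or two foods.
broccoli only: max(584/108, 6/4) = 5.407 servings → $4.33.
bell pepper only: max(584/152, 6/1) = 6 servings → $3.90.
orange only: max(584/76, 6/3) = 7.684 servings → $2.69.
broccoli + bell pepper with both tight: 0.656 servings and 3.376 servings → $2.72.
broccoli + orange with both targets exact would need a negative amount; discard.
bell pepper + orange with both tight: 3.411 servings and 0.8632 servings → $2.52.
Cheapest feasible corner: $2.52.

$2.52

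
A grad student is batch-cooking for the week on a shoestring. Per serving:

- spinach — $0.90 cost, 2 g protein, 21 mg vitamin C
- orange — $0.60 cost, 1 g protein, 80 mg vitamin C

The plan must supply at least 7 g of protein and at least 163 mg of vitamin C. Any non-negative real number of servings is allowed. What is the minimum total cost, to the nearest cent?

$3.34

A basic optimal solution has at most two foods positive. Try each food alone and each pair with both targets met exactly.
spinach only: max(7/2, 163/21) = 7.762 servings → $6.99.
orange only: max(7/1, 163/80) = 7 servings → $4.20.
spinach + orange with both tight: 2.856 servings and 1.288 servings → $3.34.
Cheapest feasible corner: $3.34.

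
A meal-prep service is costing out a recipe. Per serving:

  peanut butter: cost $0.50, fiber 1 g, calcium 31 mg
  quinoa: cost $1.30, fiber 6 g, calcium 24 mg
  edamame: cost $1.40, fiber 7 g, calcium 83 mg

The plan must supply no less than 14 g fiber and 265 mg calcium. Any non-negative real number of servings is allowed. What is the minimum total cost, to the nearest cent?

$4.35

For a min-cost LP with two ≥-constraints, a basic feasible solution has at most two positive variables.
peanut butter only: max(14/1, 265/31) = 14 servings → $7.00.
quinoa only: max(14/6, 265/24) = 11.04 servings → $14.35.
edamame only: max(14/7, 265/83) = 3.193 servings → $4.47.
peanut butter + quinoa with both tight: 7.741 servings and 1.043 servings → $5.23.
peanut butter + edamame with both tight: 5.172 servings and 1.261 servings → $4.35.
quinoa + edamame with both targets exact would need a negative amount; discard.
Cheapest feasible corner: $4.35.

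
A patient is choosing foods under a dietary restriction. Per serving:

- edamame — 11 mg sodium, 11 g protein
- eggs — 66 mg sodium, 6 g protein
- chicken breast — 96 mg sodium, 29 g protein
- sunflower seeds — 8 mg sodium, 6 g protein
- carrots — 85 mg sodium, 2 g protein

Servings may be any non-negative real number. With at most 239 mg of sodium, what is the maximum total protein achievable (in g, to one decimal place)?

239.0 g

Protein per mg sodium: edamame 1, sunflower seeds 0.75, chicken breast 0.3021, eggs 0.09091, carrots 0.02353.
With no serving limits, spend the whole sodium allowance on edamame: 239 mg / 11 mg × 11 g = 239.0 g.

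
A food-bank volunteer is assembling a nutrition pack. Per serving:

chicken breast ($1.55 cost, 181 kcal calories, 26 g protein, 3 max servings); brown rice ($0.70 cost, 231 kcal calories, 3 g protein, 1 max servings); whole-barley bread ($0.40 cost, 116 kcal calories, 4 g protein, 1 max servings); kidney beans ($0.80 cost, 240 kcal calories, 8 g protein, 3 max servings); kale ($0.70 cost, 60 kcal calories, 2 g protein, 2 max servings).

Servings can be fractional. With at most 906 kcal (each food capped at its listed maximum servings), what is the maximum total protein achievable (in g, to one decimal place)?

90.2 g

Protein per kcal: chicken breast 0.1436, whole-barley bread 0.03448, kidney beans 0.03333, kale 0.03333, brown rice 0.01299.
Take 3 servings of chicken breast: uses 543 kcal, +78.0 g protein (running total 78.0 g).
Take 1 serving of whole-barley bread: uses 116 kcal, +4.0 g protein (running total 82.0 g).
Take 1.029 servings of kidney beans: uses 247 kcal, +8.2 g protein (running total 90.2 g).
Filling greedily by protein-per-kcal is optimal for one linear limit, giving 90.2 g.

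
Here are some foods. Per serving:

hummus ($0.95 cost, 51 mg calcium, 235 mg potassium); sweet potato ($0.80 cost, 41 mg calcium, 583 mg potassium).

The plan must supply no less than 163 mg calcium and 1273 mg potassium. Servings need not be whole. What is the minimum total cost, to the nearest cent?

Compare the cost at each extreme point of the feasible region.
hummus only: max(163/51, 1273/235) = 5.417 servings → $5.15.
sweet potato only: max(163/41, 1273/583) = 3.976 servings → $3.18.
hummus + sweet potato with both tight: 2.131 servings and 1.324 servings → $3.08.
So the least-cost plan costs $3.08.

$3.08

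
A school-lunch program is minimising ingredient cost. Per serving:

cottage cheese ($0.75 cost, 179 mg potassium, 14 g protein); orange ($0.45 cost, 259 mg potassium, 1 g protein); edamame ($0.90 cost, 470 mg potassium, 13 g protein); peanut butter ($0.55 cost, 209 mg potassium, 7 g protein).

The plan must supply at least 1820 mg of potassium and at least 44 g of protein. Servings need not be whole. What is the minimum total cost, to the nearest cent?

$3.44

cottage cheese only: max(1820/179, 44/14) = 10.17 servings → $7.63.
orange only: max(1820/259, 44/1) = 44 servings → $19.80.
edamame only: max(1820/470, 44/13) = 3.872 servings → $3.49.
peanut butter only: max(1820/209, 44/7) = 8.708 servings → $4.79.
cottage cheese + orange with both tight: 2.778 servings and 5.107 servings → $4.38.
cottage cheese + edamame: the both-tight solution has a negative serving — not a feasible corner.
cottage cheese + peanut butter: the both-tight solution has a negative serving — not a feasible corner.
orange + edamame with both tight: 1.029 servings and 3.305 servings → $3.44.
orange + peanut butter with both tight: 2.209 servings and 5.97 servings → $4.28.
edamame + peanut butter with both targets exact would need a negative amount; discard.
The minimum over all feasible corners is $3.44.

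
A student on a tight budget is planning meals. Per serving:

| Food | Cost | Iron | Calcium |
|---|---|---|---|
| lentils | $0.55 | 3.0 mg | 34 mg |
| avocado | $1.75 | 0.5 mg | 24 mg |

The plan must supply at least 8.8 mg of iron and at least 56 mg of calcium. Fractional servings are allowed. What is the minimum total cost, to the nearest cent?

$1.61

For a min-cost LP with two ≥-constraints, a basic feasible solution has at most two positive variables.
lentils only: max(8.8/3.0, 56/34) = 2.933 servings → $1.61.
avocado only: max(8.8/0.5, 56/24) = 17.6 servings → $30.80.
lentils + avocado: intersection lies outside the first quadrant.
So the least-cost plan costs $1.61.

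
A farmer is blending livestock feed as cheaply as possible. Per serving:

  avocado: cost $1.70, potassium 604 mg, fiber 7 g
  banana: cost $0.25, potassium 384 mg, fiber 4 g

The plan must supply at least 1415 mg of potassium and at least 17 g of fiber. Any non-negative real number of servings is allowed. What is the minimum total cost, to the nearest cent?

avocado only: max(1415/604, 17/7) = 2.429 servings → $4.13.
banana only: max(1415/384, 17/4) = 4.25 servings → $1.06.
avocado + banana: intersection lies outside the first quadrant.
So the least-cost plan costs $1.06.

$1.06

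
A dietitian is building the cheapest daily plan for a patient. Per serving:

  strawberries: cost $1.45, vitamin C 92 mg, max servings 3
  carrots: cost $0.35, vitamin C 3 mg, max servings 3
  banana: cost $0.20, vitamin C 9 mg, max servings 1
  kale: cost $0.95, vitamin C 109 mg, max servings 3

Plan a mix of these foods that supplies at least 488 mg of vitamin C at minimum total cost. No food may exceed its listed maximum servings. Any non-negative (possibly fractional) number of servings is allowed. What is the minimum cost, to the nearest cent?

Cost per mg of vitamin C: kale $0.0087, strawberries $0.0158, banana $0.0222, carrots $0.1167.
Take 3 servings of kale: +327.0 mg vitamin C for $2.85 (total $2.85, still need 161.0 mg).
Take 1.75 servings of strawberries: +161.0 mg vitamin C for $2.54 (total $5.39, still need 0.0 mg).
Filling from the cheapest source first is optimal under one linear minimum: $5.39.

$5.39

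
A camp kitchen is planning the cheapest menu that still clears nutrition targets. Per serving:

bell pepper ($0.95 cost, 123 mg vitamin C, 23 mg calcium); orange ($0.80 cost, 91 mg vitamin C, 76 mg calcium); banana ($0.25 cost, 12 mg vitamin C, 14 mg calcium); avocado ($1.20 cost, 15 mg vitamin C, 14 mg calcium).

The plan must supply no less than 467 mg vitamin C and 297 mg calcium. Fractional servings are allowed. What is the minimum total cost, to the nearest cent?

$3.95

Minimising a linear cost over {vitamin C ≥ 467, calcium ≥ 297, servings ≥ 0} — the optimum is at a vertex, using one or two foods.
bell pepper only: max(467/123, 297/23) = 12.91 servings → $12.27.
orange only: max(467/91, 297/76) = 5.132 servings → $4.11.
banana only: max(467/12, 297/14) = 38.92 servings → $9.73.
avocado only: max(467/15, 297/14) = 31.13 servings → $37.36.
bell pepper + orange with both tight: 1.167 servings and 3.555 servings → $3.95.
bell pepper + banana with both tight: 2.057 servings and 17.84 servings → $6.41.
bell pepper + avocado with both tight: 1.513 servings and 18.73 servings → $23.91.
orange + banana with both targets exact would need a negative amount; discard.
orange + avocado: intersection lies outside the first quadrant.
banana + avocado: the both-tight solution has a negative serving — not a feasible corner.
So the least-cost plan costs $3.95.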